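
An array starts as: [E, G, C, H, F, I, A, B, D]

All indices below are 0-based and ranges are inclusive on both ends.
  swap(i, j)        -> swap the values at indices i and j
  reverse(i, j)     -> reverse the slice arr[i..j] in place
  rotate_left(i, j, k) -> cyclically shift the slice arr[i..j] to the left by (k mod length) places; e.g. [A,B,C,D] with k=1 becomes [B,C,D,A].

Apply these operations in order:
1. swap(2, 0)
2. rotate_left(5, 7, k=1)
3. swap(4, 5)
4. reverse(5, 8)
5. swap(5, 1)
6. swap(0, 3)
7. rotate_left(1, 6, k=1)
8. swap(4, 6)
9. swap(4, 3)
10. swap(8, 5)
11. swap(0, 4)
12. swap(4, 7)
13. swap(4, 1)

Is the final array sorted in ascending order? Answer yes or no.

After 1 (swap(2, 0)): [C, G, E, H, F, I, A, B, D]
After 2 (rotate_left(5, 7, k=1)): [C, G, E, H, F, A, B, I, D]
After 3 (swap(4, 5)): [C, G, E, H, A, F, B, I, D]
After 4 (reverse(5, 8)): [C, G, E, H, A, D, I, B, F]
After 5 (swap(5, 1)): [C, D, E, H, A, G, I, B, F]
After 6 (swap(0, 3)): [H, D, E, C, A, G, I, B, F]
After 7 (rotate_left(1, 6, k=1)): [H, E, C, A, G, I, D, B, F]
After 8 (swap(4, 6)): [H, E, C, A, D, I, G, B, F]
After 9 (swap(4, 3)): [H, E, C, D, A, I, G, B, F]
After 10 (swap(8, 5)): [H, E, C, D, A, F, G, B, I]
After 11 (swap(0, 4)): [A, E, C, D, H, F, G, B, I]
After 12 (swap(4, 7)): [A, E, C, D, B, F, G, H, I]
After 13 (swap(4, 1)): [A, B, C, D, E, F, G, H, I]

Answer: yes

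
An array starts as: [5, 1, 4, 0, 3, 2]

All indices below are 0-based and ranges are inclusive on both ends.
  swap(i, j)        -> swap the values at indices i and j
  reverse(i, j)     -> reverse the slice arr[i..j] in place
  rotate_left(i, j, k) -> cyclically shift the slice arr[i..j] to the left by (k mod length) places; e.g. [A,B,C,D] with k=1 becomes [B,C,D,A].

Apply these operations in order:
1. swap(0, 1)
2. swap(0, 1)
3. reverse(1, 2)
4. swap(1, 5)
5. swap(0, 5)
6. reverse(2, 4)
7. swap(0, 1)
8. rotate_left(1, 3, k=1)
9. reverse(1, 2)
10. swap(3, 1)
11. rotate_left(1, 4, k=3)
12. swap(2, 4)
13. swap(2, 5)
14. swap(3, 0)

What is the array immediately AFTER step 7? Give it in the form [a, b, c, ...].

After 1 (swap(0, 1)): [1, 5, 4, 0, 3, 2]
After 2 (swap(0, 1)): [5, 1, 4, 0, 3, 2]
After 3 (reverse(1, 2)): [5, 4, 1, 0, 3, 2]
After 4 (swap(1, 5)): [5, 2, 1, 0, 3, 4]
After 5 (swap(0, 5)): [4, 2, 1, 0, 3, 5]
After 6 (reverse(2, 4)): [4, 2, 3, 0, 1, 5]
After 7 (swap(0, 1)): [2, 4, 3, 0, 1, 5]

Answer: [2, 4, 3, 0, 1, 5]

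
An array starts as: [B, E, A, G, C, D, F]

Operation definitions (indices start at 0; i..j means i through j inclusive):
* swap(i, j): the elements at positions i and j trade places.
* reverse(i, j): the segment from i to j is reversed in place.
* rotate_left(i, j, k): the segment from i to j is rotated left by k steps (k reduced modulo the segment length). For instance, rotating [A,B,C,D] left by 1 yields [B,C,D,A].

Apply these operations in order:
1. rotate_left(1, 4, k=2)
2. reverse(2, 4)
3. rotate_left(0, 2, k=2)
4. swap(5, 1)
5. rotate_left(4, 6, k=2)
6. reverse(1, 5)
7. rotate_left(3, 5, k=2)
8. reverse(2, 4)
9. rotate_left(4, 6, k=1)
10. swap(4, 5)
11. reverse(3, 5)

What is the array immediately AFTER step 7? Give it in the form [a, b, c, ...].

After 1 (rotate_left(1, 4, k=2)): [B, G, C, E, A, D, F]
After 2 (reverse(2, 4)): [B, G, A, E, C, D, F]
After 3 (rotate_left(0, 2, k=2)): [A, B, G, E, C, D, F]
After 4 (swap(5, 1)): [A, D, G, E, C, B, F]
After 5 (rotate_left(4, 6, k=2)): [A, D, G, E, F, C, B]
After 6 (reverse(1, 5)): [A, C, F, E, G, D, B]
After 7 (rotate_left(3, 5, k=2)): [A, C, F, D, E, G, B]

Answer: [A, C, F, D, E, G, B]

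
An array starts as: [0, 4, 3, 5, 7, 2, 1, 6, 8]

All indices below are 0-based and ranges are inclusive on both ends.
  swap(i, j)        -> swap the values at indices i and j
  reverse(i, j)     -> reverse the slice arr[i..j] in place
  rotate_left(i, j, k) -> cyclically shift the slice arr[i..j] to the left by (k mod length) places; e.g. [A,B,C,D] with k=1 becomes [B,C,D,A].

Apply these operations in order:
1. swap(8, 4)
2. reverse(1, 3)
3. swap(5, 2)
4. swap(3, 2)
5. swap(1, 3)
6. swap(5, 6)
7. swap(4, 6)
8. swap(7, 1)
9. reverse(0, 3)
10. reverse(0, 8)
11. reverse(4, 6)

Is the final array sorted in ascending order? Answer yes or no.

Answer: no

Derivation:
After 1 (swap(8, 4)): [0, 4, 3, 5, 8, 2, 1, 6, 7]
After 2 (reverse(1, 3)): [0, 5, 3, 4, 8, 2, 1, 6, 7]
After 3 (swap(5, 2)): [0, 5, 2, 4, 8, 3, 1, 6, 7]
After 4 (swap(3, 2)): [0, 5, 4, 2, 8, 3, 1, 6, 7]
After 5 (swap(1, 3)): [0, 2, 4, 5, 8, 3, 1, 6, 7]
After 6 (swap(5, 6)): [0, 2, 4, 5, 8, 1, 3, 6, 7]
After 7 (swap(4, 6)): [0, 2, 4, 5, 3, 1, 8, 6, 7]
After 8 (swap(7, 1)): [0, 6, 4, 5, 3, 1, 8, 2, 7]
After 9 (reverse(0, 3)): [5, 4, 6, 0, 3, 1, 8, 2, 7]
After 10 (reverse(0, 8)): [7, 2, 8, 1, 3, 0, 6, 4, 5]
After 11 (reverse(4, 6)): [7, 2, 8, 1, 6, 0, 3, 4, 5]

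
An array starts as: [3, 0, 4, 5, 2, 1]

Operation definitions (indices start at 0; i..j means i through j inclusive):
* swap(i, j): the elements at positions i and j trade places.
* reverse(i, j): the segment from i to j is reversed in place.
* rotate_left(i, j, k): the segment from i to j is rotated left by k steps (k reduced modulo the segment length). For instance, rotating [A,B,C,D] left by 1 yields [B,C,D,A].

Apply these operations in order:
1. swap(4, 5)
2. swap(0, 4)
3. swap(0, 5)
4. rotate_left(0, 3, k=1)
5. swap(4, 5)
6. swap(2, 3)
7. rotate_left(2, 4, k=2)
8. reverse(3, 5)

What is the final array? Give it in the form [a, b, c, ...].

Answer: [0, 4, 1, 3, 5, 2]

Derivation:
After 1 (swap(4, 5)): [3, 0, 4, 5, 1, 2]
After 2 (swap(0, 4)): [1, 0, 4, 5, 3, 2]
After 3 (swap(0, 5)): [2, 0, 4, 5, 3, 1]
After 4 (rotate_left(0, 3, k=1)): [0, 4, 5, 2, 3, 1]
After 5 (swap(4, 5)): [0, 4, 5, 2, 1, 3]
After 6 (swap(2, 3)): [0, 4, 2, 5, 1, 3]
After 7 (rotate_left(2, 4, k=2)): [0, 4, 1, 2, 5, 3]
After 8 (reverse(3, 5)): [0, 4, 1, 3, 5, 2]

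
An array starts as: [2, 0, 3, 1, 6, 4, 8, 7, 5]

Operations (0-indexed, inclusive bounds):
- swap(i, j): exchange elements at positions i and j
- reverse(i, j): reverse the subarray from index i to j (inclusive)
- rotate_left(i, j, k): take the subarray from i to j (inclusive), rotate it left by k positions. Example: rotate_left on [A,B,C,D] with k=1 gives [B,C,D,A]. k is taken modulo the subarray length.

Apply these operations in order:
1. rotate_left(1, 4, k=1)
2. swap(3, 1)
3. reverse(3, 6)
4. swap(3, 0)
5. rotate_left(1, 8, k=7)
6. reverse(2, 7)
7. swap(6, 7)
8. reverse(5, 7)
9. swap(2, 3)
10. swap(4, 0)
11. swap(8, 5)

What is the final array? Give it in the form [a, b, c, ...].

After 1 (rotate_left(1, 4, k=1)): [2, 3, 1, 6, 0, 4, 8, 7, 5]
After 2 (swap(3, 1)): [2, 6, 1, 3, 0, 4, 8, 7, 5]
After 3 (reverse(3, 6)): [2, 6, 1, 8, 4, 0, 3, 7, 5]
After 4 (swap(3, 0)): [8, 6, 1, 2, 4, 0, 3, 7, 5]
After 5 (rotate_left(1, 8, k=7)): [8, 5, 6, 1, 2, 4, 0, 3, 7]
After 6 (reverse(2, 7)): [8, 5, 3, 0, 4, 2, 1, 6, 7]
After 7 (swap(6, 7)): [8, 5, 3, 0, 4, 2, 6, 1, 7]
After 8 (reverse(5, 7)): [8, 5, 3, 0, 4, 1, 6, 2, 7]
After 9 (swap(2, 3)): [8, 5, 0, 3, 4, 1, 6, 2, 7]
After 10 (swap(4, 0)): [4, 5, 0, 3, 8, 1, 6, 2, 7]
After 11 (swap(8, 5)): [4, 5, 0, 3, 8, 7, 6, 2, 1]

Answer: [4, 5, 0, 3, 8, 7, 6, 2, 1]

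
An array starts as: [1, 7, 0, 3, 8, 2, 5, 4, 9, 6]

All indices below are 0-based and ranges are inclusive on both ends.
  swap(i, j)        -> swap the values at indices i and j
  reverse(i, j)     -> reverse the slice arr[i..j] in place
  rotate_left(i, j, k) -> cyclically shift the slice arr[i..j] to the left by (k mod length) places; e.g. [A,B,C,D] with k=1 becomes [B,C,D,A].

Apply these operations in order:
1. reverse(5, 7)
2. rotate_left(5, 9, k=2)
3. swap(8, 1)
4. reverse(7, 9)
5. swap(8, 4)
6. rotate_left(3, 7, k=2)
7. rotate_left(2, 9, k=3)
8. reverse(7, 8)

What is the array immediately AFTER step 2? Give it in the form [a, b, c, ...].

Answer: [1, 7, 0, 3, 8, 2, 9, 6, 4, 5]

Derivation:
After 1 (reverse(5, 7)): [1, 7, 0, 3, 8, 4, 5, 2, 9, 6]
After 2 (rotate_left(5, 9, k=2)): [1, 7, 0, 3, 8, 2, 9, 6, 4, 5]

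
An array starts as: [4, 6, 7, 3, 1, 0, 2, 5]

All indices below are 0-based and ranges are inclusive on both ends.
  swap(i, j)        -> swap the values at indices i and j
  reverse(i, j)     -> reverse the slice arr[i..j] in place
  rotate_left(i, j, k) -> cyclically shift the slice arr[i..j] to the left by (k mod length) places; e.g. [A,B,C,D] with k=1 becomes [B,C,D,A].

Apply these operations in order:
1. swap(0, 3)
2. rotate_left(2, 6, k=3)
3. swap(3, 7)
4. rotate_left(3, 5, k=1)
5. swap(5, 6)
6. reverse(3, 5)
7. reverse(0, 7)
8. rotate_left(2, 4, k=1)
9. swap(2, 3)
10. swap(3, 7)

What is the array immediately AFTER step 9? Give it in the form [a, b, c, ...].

After 1 (swap(0, 3)): [3, 6, 7, 4, 1, 0, 2, 5]
After 2 (rotate_left(2, 6, k=3)): [3, 6, 0, 2, 7, 4, 1, 5]
After 3 (swap(3, 7)): [3, 6, 0, 5, 7, 4, 1, 2]
After 4 (rotate_left(3, 5, k=1)): [3, 6, 0, 7, 4, 5, 1, 2]
After 5 (swap(5, 6)): [3, 6, 0, 7, 4, 1, 5, 2]
After 6 (reverse(3, 5)): [3, 6, 0, 1, 4, 7, 5, 2]
After 7 (reverse(0, 7)): [2, 5, 7, 4, 1, 0, 6, 3]
After 8 (rotate_left(2, 4, k=1)): [2, 5, 4, 1, 7, 0, 6, 3]
After 9 (swap(2, 3)): [2, 5, 1, 4, 7, 0, 6, 3]

Answer: [2, 5, 1, 4, 7, 0, 6, 3]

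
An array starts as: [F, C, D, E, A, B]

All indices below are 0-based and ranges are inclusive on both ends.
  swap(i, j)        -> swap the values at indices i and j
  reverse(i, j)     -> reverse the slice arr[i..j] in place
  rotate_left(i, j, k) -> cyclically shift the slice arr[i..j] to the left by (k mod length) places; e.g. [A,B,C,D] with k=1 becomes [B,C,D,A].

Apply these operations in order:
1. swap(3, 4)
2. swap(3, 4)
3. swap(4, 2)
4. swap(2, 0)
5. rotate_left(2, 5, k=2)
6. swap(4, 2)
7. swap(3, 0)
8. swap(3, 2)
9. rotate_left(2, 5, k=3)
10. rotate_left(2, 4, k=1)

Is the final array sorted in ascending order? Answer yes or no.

After 1 (swap(3, 4)): [F, C, D, A, E, B]
After 2 (swap(3, 4)): [F, C, D, E, A, B]
After 3 (swap(4, 2)): [F, C, A, E, D, B]
After 4 (swap(2, 0)): [A, C, F, E, D, B]
After 5 (rotate_left(2, 5, k=2)): [A, C, D, B, F, E]
After 6 (swap(4, 2)): [A, C, F, B, D, E]
After 7 (swap(3, 0)): [B, C, F, A, D, E]
After 8 (swap(3, 2)): [B, C, A, F, D, E]
After 9 (rotate_left(2, 5, k=3)): [B, C, E, A, F, D]
After 10 (rotate_left(2, 4, k=1)): [B, C, A, F, E, D]

Answer: no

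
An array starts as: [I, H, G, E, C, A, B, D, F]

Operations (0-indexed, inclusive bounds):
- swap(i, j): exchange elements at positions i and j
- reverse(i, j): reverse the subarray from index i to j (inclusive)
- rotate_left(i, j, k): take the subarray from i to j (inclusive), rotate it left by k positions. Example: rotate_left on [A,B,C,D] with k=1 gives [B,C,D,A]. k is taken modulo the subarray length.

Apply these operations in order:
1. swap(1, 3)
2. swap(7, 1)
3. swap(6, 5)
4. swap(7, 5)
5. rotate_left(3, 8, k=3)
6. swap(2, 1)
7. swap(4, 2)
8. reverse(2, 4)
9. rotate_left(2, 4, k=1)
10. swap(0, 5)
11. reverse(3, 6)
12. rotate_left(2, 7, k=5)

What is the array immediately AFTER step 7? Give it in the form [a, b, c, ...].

Answer: [I, G, B, A, D, F, H, C, E]

Derivation:
After 1 (swap(1, 3)): [I, E, G, H, C, A, B, D, F]
After 2 (swap(7, 1)): [I, D, G, H, C, A, B, E, F]
After 3 (swap(6, 5)): [I, D, G, H, C, B, A, E, F]
After 4 (swap(7, 5)): [I, D, G, H, C, E, A, B, F]
After 5 (rotate_left(3, 8, k=3)): [I, D, G, A, B, F, H, C, E]
After 6 (swap(2, 1)): [I, G, D, A, B, F, H, C, E]
After 7 (swap(4, 2)): [I, G, B, A, D, F, H, C, E]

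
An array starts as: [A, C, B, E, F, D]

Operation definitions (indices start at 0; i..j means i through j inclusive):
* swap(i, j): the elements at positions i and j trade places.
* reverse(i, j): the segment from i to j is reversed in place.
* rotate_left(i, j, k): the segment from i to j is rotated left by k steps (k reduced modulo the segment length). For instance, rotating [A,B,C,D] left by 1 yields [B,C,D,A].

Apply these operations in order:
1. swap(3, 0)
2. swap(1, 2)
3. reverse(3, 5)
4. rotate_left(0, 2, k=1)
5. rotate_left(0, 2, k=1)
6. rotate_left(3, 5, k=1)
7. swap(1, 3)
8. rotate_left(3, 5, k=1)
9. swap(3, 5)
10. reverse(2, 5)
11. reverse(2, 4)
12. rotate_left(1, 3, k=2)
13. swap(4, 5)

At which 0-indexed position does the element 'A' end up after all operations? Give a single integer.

Answer: 5

Derivation:
After 1 (swap(3, 0)): [E, C, B, A, F, D]
After 2 (swap(1, 2)): [E, B, C, A, F, D]
After 3 (reverse(3, 5)): [E, B, C, D, F, A]
After 4 (rotate_left(0, 2, k=1)): [B, C, E, D, F, A]
After 5 (rotate_left(0, 2, k=1)): [C, E, B, D, F, A]
After 6 (rotate_left(3, 5, k=1)): [C, E, B, F, A, D]
After 7 (swap(1, 3)): [C, F, B, E, A, D]
After 8 (rotate_left(3, 5, k=1)): [C, F, B, A, D, E]
After 9 (swap(3, 5)): [C, F, B, E, D, A]
After 10 (reverse(2, 5)): [C, F, A, D, E, B]
After 11 (reverse(2, 4)): [C, F, E, D, A, B]
After 12 (rotate_left(1, 3, k=2)): [C, D, F, E, A, B]
After 13 (swap(4, 5)): [C, D, F, E, B, A]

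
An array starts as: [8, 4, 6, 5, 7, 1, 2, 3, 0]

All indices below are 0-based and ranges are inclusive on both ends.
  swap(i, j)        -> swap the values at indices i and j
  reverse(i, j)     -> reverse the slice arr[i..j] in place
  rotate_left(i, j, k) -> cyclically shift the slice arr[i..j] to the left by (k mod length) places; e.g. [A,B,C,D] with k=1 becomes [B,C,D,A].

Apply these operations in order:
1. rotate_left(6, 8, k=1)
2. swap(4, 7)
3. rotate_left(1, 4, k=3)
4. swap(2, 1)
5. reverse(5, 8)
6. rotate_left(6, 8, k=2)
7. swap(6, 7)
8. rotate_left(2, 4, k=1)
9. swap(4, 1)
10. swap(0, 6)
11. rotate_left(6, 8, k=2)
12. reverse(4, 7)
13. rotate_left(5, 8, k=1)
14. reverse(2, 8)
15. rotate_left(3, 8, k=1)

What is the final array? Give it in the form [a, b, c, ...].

After 1 (rotate_left(6, 8, k=1)): [8, 4, 6, 5, 7, 1, 3, 0, 2]
After 2 (swap(4, 7)): [8, 4, 6, 5, 0, 1, 3, 7, 2]
After 3 (rotate_left(1, 4, k=3)): [8, 0, 4, 6, 5, 1, 3, 7, 2]
After 4 (swap(2, 1)): [8, 4, 0, 6, 5, 1, 3, 7, 2]
After 5 (reverse(5, 8)): [8, 4, 0, 6, 5, 2, 7, 3, 1]
After 6 (rotate_left(6, 8, k=2)): [8, 4, 0, 6, 5, 2, 1, 7, 3]
After 7 (swap(6, 7)): [8, 4, 0, 6, 5, 2, 7, 1, 3]
After 8 (rotate_left(2, 4, k=1)): [8, 4, 6, 5, 0, 2, 7, 1, 3]
After 9 (swap(4, 1)): [8, 0, 6, 5, 4, 2, 7, 1, 3]
After 10 (swap(0, 6)): [7, 0, 6, 5, 4, 2, 8, 1, 3]
After 11 (rotate_left(6, 8, k=2)): [7, 0, 6, 5, 4, 2, 3, 8, 1]
After 12 (reverse(4, 7)): [7, 0, 6, 5, 8, 3, 2, 4, 1]
After 13 (rotate_left(5, 8, k=1)): [7, 0, 6, 5, 8, 2, 4, 1, 3]
After 14 (reverse(2, 8)): [7, 0, 3, 1, 4, 2, 8, 5, 6]
After 15 (rotate_left(3, 8, k=1)): [7, 0, 3, 4, 2, 8, 5, 6, 1]

Answer: [7, 0, 3, 4, 2, 8, 5, 6, 1]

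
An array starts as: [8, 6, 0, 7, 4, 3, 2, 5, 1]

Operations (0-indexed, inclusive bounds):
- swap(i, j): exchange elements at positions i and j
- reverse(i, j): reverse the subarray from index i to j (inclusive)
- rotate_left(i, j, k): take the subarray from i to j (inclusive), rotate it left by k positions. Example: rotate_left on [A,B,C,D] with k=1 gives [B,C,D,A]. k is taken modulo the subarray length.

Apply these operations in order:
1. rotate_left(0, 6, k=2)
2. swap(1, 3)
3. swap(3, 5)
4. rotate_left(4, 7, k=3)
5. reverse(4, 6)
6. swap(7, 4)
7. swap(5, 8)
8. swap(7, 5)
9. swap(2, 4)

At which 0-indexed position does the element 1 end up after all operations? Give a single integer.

After 1 (rotate_left(0, 6, k=2)): [0, 7, 4, 3, 2, 8, 6, 5, 1]
After 2 (swap(1, 3)): [0, 3, 4, 7, 2, 8, 6, 5, 1]
After 3 (swap(3, 5)): [0, 3, 4, 8, 2, 7, 6, 5, 1]
After 4 (rotate_left(4, 7, k=3)): [0, 3, 4, 8, 5, 2, 7, 6, 1]
After 5 (reverse(4, 6)): [0, 3, 4, 8, 7, 2, 5, 6, 1]
After 6 (swap(7, 4)): [0, 3, 4, 8, 6, 2, 5, 7, 1]
After 7 (swap(5, 8)): [0, 3, 4, 8, 6, 1, 5, 7, 2]
After 8 (swap(7, 5)): [0, 3, 4, 8, 6, 7, 5, 1, 2]
After 9 (swap(2, 4)): [0, 3, 6, 8, 4, 7, 5, 1, 2]

Answer: 7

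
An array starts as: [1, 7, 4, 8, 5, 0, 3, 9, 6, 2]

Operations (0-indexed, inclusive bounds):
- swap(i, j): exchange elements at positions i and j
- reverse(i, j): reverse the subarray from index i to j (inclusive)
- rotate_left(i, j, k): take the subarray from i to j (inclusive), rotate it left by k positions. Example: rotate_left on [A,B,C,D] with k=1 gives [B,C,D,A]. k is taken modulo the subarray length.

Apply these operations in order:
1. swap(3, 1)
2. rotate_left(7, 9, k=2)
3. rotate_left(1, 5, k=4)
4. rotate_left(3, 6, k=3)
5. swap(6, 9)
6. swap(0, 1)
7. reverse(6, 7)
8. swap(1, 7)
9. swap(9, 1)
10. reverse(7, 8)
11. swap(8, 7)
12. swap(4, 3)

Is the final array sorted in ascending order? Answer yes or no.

Answer: no

Derivation:
After 1 (swap(3, 1)): [1, 8, 4, 7, 5, 0, 3, 9, 6, 2]
After 2 (rotate_left(7, 9, k=2)): [1, 8, 4, 7, 5, 0, 3, 2, 9, 6]
After 3 (rotate_left(1, 5, k=4)): [1, 0, 8, 4, 7, 5, 3, 2, 9, 6]
After 4 (rotate_left(3, 6, k=3)): [1, 0, 8, 3, 4, 7, 5, 2, 9, 6]
After 5 (swap(6, 9)): [1, 0, 8, 3, 4, 7, 6, 2, 9, 5]
After 6 (swap(0, 1)): [0, 1, 8, 3, 4, 7, 6, 2, 9, 5]
After 7 (reverse(6, 7)): [0, 1, 8, 3, 4, 7, 2, 6, 9, 5]
After 8 (swap(1, 7)): [0, 6, 8, 3, 4, 7, 2, 1, 9, 5]
After 9 (swap(9, 1)): [0, 5, 8, 3, 4, 7, 2, 1, 9, 6]
After 10 (reverse(7, 8)): [0, 5, 8, 3, 4, 7, 2, 9, 1, 6]
After 11 (swap(8, 7)): [0, 5, 8, 3, 4, 7, 2, 1, 9, 6]
After 12 (swap(4, 3)): [0, 5, 8, 4, 3, 7, 2, 1, 9, 6]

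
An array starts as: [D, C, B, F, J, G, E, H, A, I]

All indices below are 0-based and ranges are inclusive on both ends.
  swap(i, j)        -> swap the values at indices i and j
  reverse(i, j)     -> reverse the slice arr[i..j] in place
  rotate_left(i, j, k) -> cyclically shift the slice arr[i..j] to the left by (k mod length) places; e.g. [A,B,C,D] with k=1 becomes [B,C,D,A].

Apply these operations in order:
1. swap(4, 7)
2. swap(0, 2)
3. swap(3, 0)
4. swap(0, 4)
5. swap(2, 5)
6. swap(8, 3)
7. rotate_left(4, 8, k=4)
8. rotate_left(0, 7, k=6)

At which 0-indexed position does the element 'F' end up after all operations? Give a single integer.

Answer: 7

Derivation:
After 1 (swap(4, 7)): [D, C, B, F, H, G, E, J, A, I]
After 2 (swap(0, 2)): [B, C, D, F, H, G, E, J, A, I]
After 3 (swap(3, 0)): [F, C, D, B, H, G, E, J, A, I]
After 4 (swap(0, 4)): [H, C, D, B, F, G, E, J, A, I]
After 5 (swap(2, 5)): [H, C, G, B, F, D, E, J, A, I]
After 6 (swap(8, 3)): [H, C, G, A, F, D, E, J, B, I]
After 7 (rotate_left(4, 8, k=4)): [H, C, G, A, B, F, D, E, J, I]
After 8 (rotate_left(0, 7, k=6)): [D, E, H, C, G, A, B, F, J, I]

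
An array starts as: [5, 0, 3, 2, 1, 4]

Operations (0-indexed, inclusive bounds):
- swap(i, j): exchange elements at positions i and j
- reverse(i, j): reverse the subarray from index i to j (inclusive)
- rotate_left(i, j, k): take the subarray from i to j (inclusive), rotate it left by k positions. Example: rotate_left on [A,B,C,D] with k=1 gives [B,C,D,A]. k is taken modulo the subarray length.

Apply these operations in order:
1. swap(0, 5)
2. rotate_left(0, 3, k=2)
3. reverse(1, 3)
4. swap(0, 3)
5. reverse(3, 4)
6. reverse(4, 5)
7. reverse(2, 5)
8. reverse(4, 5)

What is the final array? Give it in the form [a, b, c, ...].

Answer: [2, 0, 3, 5, 4, 1]

Derivation:
After 1 (swap(0, 5)): [4, 0, 3, 2, 1, 5]
After 2 (rotate_left(0, 3, k=2)): [3, 2, 4, 0, 1, 5]
After 3 (reverse(1, 3)): [3, 0, 4, 2, 1, 5]
After 4 (swap(0, 3)): [2, 0, 4, 3, 1, 5]
After 5 (reverse(3, 4)): [2, 0, 4, 1, 3, 5]
After 6 (reverse(4, 5)): [2, 0, 4, 1, 5, 3]
After 7 (reverse(2, 5)): [2, 0, 3, 5, 1, 4]
After 8 (reverse(4, 5)): [2, 0, 3, 5, 4, 1]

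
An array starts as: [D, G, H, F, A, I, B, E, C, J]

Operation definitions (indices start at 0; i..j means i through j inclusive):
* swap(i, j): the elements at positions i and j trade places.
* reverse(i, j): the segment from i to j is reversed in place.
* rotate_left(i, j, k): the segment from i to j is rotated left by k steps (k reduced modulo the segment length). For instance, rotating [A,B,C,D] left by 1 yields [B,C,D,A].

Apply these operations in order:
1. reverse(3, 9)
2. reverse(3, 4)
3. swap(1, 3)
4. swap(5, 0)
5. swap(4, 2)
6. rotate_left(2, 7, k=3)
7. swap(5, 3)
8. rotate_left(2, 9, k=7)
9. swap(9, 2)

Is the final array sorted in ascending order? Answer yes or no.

Answer: no

Derivation:
After 1 (reverse(3, 9)): [D, G, H, J, C, E, B, I, A, F]
After 2 (reverse(3, 4)): [D, G, H, C, J, E, B, I, A, F]
After 3 (swap(1, 3)): [D, C, H, G, J, E, B, I, A, F]
After 4 (swap(5, 0)): [E, C, H, G, J, D, B, I, A, F]
After 5 (swap(4, 2)): [E, C, J, G, H, D, B, I, A, F]
After 6 (rotate_left(2, 7, k=3)): [E, C, D, B, I, J, G, H, A, F]
After 7 (swap(5, 3)): [E, C, D, J, I, B, G, H, A, F]
After 8 (rotate_left(2, 9, k=7)): [E, C, F, D, J, I, B, G, H, A]
After 9 (swap(9, 2)): [E, C, A, D, J, I, B, G, H, F]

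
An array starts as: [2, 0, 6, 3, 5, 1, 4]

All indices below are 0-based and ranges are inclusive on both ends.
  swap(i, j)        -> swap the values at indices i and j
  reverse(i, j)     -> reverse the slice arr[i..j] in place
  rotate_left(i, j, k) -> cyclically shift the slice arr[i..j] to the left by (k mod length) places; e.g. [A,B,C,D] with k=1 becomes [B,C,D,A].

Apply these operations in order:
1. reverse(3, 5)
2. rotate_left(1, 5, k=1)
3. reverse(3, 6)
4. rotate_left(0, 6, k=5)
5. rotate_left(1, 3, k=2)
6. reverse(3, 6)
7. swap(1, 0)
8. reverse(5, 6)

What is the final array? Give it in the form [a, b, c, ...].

After 1 (reverse(3, 5)): [2, 0, 6, 1, 5, 3, 4]
After 2 (rotate_left(1, 5, k=1)): [2, 6, 1, 5, 3, 0, 4]
After 3 (reverse(3, 6)): [2, 6, 1, 4, 0, 3, 5]
After 4 (rotate_left(0, 6, k=5)): [3, 5, 2, 6, 1, 4, 0]
After 5 (rotate_left(1, 3, k=2)): [3, 6, 5, 2, 1, 4, 0]
After 6 (reverse(3, 6)): [3, 6, 5, 0, 4, 1, 2]
After 7 (swap(1, 0)): [6, 3, 5, 0, 4, 1, 2]
After 8 (reverse(5, 6)): [6, 3, 5, 0, 4, 2, 1]

Answer: [6, 3, 5, 0, 4, 2, 1]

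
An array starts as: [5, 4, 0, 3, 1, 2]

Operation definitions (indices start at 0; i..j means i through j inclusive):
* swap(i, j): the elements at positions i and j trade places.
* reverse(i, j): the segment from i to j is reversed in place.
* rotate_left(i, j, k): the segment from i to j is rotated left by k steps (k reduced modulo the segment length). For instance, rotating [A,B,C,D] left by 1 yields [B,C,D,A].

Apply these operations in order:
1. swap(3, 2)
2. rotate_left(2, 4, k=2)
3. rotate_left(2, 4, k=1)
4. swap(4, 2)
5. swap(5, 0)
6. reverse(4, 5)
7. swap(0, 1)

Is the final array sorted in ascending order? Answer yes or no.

After 1 (swap(3, 2)): [5, 4, 3, 0, 1, 2]
After 2 (rotate_left(2, 4, k=2)): [5, 4, 1, 3, 0, 2]
After 3 (rotate_left(2, 4, k=1)): [5, 4, 3, 0, 1, 2]
After 4 (swap(4, 2)): [5, 4, 1, 0, 3, 2]
After 5 (swap(5, 0)): [2, 4, 1, 0, 3, 5]
After 6 (reverse(4, 5)): [2, 4, 1, 0, 5, 3]
After 7 (swap(0, 1)): [4, 2, 1, 0, 5, 3]

Answer: no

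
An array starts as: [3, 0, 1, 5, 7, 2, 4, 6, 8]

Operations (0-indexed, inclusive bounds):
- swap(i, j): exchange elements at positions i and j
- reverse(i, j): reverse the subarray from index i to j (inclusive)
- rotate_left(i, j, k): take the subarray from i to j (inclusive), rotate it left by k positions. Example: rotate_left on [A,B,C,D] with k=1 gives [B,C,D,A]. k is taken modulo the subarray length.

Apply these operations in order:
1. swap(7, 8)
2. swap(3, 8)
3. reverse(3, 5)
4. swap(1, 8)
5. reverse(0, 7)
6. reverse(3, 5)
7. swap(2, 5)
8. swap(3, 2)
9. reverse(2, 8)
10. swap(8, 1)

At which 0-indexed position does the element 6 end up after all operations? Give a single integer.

Answer: 5

Derivation:
After 1 (swap(7, 8)): [3, 0, 1, 5, 7, 2, 4, 8, 6]
After 2 (swap(3, 8)): [3, 0, 1, 6, 7, 2, 4, 8, 5]
After 3 (reverse(3, 5)): [3, 0, 1, 2, 7, 6, 4, 8, 5]
After 4 (swap(1, 8)): [3, 5, 1, 2, 7, 6, 4, 8, 0]
After 5 (reverse(0, 7)): [8, 4, 6, 7, 2, 1, 5, 3, 0]
After 6 (reverse(3, 5)): [8, 4, 6, 1, 2, 7, 5, 3, 0]
After 7 (swap(2, 5)): [8, 4, 7, 1, 2, 6, 5, 3, 0]
After 8 (swap(3, 2)): [8, 4, 1, 7, 2, 6, 5, 3, 0]
After 9 (reverse(2, 8)): [8, 4, 0, 3, 5, 6, 2, 7, 1]
After 10 (swap(8, 1)): [8, 1, 0, 3, 5, 6, 2, 7, 4]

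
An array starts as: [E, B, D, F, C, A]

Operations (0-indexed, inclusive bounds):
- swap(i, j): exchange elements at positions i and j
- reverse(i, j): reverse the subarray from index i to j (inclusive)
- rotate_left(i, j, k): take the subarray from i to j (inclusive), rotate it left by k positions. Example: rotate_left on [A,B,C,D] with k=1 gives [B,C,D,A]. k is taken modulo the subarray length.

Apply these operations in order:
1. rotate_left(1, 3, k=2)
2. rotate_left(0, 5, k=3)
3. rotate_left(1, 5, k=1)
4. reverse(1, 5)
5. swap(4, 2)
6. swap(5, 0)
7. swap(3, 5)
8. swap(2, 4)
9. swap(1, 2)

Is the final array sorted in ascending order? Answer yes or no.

After 1 (rotate_left(1, 3, k=2)): [E, F, B, D, C, A]
After 2 (rotate_left(0, 5, k=3)): [D, C, A, E, F, B]
After 3 (rotate_left(1, 5, k=1)): [D, A, E, F, B, C]
After 4 (reverse(1, 5)): [D, C, B, F, E, A]
After 5 (swap(4, 2)): [D, C, E, F, B, A]
After 6 (swap(5, 0)): [A, C, E, F, B, D]
After 7 (swap(3, 5)): [A, C, E, D, B, F]
After 8 (swap(2, 4)): [A, C, B, D, E, F]
After 9 (swap(1, 2)): [A, B, C, D, E, F]

Answer: yes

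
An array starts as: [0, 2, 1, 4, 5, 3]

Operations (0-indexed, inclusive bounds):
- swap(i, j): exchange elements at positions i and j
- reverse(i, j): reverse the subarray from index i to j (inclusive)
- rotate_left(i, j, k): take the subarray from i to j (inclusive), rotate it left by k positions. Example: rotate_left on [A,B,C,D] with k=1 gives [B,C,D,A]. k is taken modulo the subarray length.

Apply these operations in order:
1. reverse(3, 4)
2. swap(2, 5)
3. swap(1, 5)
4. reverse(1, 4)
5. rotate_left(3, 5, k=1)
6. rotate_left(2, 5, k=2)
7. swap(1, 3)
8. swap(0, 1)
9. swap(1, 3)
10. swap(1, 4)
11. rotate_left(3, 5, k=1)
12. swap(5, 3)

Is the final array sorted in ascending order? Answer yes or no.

After 1 (reverse(3, 4)): [0, 2, 1, 5, 4, 3]
After 2 (swap(2, 5)): [0, 2, 3, 5, 4, 1]
After 3 (swap(1, 5)): [0, 1, 3, 5, 4, 2]
After 4 (reverse(1, 4)): [0, 4, 5, 3, 1, 2]
After 5 (rotate_left(3, 5, k=1)): [0, 4, 5, 1, 2, 3]
After 6 (rotate_left(2, 5, k=2)): [0, 4, 2, 3, 5, 1]
After 7 (swap(1, 3)): [0, 3, 2, 4, 5, 1]
After 8 (swap(0, 1)): [3, 0, 2, 4, 5, 1]
After 9 (swap(1, 3)): [3, 4, 2, 0, 5, 1]
After 10 (swap(1, 4)): [3, 5, 2, 0, 4, 1]
After 11 (rotate_left(3, 5, k=1)): [3, 5, 2, 4, 1, 0]
After 12 (swap(5, 3)): [3, 5, 2, 0, 1, 4]

Answer: no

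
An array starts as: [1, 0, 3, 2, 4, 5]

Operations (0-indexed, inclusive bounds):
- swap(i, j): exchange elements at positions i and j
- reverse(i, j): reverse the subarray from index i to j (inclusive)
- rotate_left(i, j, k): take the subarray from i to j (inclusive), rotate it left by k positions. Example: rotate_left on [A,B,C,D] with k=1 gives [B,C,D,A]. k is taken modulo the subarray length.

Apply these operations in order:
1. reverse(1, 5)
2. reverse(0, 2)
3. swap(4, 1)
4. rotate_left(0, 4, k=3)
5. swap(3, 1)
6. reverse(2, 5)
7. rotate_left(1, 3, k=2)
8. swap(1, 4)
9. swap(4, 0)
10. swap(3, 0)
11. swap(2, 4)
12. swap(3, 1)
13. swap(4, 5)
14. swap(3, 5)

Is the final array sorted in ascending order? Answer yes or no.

After 1 (reverse(1, 5)): [1, 5, 4, 2, 3, 0]
After 2 (reverse(0, 2)): [4, 5, 1, 2, 3, 0]
After 3 (swap(4, 1)): [4, 3, 1, 2, 5, 0]
After 4 (rotate_left(0, 4, k=3)): [2, 5, 4, 3, 1, 0]
After 5 (swap(3, 1)): [2, 3, 4, 5, 1, 0]
After 6 (reverse(2, 5)): [2, 3, 0, 1, 5, 4]
After 7 (rotate_left(1, 3, k=2)): [2, 1, 3, 0, 5, 4]
After 8 (swap(1, 4)): [2, 5, 3, 0, 1, 4]
After 9 (swap(4, 0)): [1, 5, 3, 0, 2, 4]
After 10 (swap(3, 0)): [0, 5, 3, 1, 2, 4]
After 11 (swap(2, 4)): [0, 5, 2, 1, 3, 4]
After 12 (swap(3, 1)): [0, 1, 2, 5, 3, 4]
After 13 (swap(4, 5)): [0, 1, 2, 5, 4, 3]
After 14 (swap(3, 5)): [0, 1, 2, 3, 4, 5]

Answer: yes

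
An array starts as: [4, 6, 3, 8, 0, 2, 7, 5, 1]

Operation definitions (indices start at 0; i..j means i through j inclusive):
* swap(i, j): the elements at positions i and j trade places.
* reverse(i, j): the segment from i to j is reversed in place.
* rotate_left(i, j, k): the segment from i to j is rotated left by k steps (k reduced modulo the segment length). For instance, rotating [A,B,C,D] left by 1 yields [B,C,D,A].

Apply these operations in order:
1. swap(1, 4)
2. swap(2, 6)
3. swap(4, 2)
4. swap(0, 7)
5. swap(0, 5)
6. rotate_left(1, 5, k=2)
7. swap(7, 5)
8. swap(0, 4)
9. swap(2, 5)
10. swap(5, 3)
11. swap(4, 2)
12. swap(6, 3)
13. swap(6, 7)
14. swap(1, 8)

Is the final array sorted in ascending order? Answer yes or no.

Answer: yes

Derivation:
After 1 (swap(1, 4)): [4, 0, 3, 8, 6, 2, 7, 5, 1]
After 2 (swap(2, 6)): [4, 0, 7, 8, 6, 2, 3, 5, 1]
After 3 (swap(4, 2)): [4, 0, 6, 8, 7, 2, 3, 5, 1]
After 4 (swap(0, 7)): [5, 0, 6, 8, 7, 2, 3, 4, 1]
After 5 (swap(0, 5)): [2, 0, 6, 8, 7, 5, 3, 4, 1]
After 6 (rotate_left(1, 5, k=2)): [2, 8, 7, 5, 0, 6, 3, 4, 1]
After 7 (swap(7, 5)): [2, 8, 7, 5, 0, 4, 3, 6, 1]
After 8 (swap(0, 4)): [0, 8, 7, 5, 2, 4, 3, 6, 1]
After 9 (swap(2, 5)): [0, 8, 4, 5, 2, 7, 3, 6, 1]
After 10 (swap(5, 3)): [0, 8, 4, 7, 2, 5, 3, 6, 1]
After 11 (swap(4, 2)): [0, 8, 2, 7, 4, 5, 3, 6, 1]
After 12 (swap(6, 3)): [0, 8, 2, 3, 4, 5, 7, 6, 1]
After 13 (swap(6, 7)): [0, 8, 2, 3, 4, 5, 6, 7, 1]
After 14 (swap(1, 8)): [0, 1, 2, 3, 4, 5, 6, 7, 8]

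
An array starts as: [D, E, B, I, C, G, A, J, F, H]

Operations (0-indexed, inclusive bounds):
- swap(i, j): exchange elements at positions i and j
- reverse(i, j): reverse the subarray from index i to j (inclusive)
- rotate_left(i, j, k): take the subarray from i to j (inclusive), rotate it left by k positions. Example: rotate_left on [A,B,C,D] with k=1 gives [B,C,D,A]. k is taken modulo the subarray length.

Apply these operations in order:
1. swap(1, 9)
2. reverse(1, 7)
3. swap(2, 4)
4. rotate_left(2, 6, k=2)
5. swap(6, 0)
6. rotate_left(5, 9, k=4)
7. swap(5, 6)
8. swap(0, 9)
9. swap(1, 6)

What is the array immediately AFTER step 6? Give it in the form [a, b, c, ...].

Answer: [G, J, A, I, B, E, C, D, H, F]

Derivation:
After 1 (swap(1, 9)): [D, H, B, I, C, G, A, J, F, E]
After 2 (reverse(1, 7)): [D, J, A, G, C, I, B, H, F, E]
After 3 (swap(2, 4)): [D, J, C, G, A, I, B, H, F, E]
After 4 (rotate_left(2, 6, k=2)): [D, J, A, I, B, C, G, H, F, E]
After 5 (swap(6, 0)): [G, J, A, I, B, C, D, H, F, E]
After 6 (rotate_left(5, 9, k=4)): [G, J, A, I, B, E, C, D, H, F]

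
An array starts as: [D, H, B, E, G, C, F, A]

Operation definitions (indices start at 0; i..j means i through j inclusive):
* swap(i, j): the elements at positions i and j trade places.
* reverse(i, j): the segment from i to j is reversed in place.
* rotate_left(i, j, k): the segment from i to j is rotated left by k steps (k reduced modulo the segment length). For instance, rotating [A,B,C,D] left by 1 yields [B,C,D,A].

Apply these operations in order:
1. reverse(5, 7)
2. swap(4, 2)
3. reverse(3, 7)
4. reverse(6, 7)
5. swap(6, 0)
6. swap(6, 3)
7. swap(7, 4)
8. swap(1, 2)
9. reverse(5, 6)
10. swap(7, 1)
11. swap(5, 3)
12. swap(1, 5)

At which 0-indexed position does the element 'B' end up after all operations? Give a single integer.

After 1 (reverse(5, 7)): [D, H, B, E, G, A, F, C]
After 2 (swap(4, 2)): [D, H, G, E, B, A, F, C]
After 3 (reverse(3, 7)): [D, H, G, C, F, A, B, E]
After 4 (reverse(6, 7)): [D, H, G, C, F, A, E, B]
After 5 (swap(6, 0)): [E, H, G, C, F, A, D, B]
After 6 (swap(6, 3)): [E, H, G, D, F, A, C, B]
After 7 (swap(7, 4)): [E, H, G, D, B, A, C, F]
After 8 (swap(1, 2)): [E, G, H, D, B, A, C, F]
After 9 (reverse(5, 6)): [E, G, H, D, B, C, A, F]
After 10 (swap(7, 1)): [E, F, H, D, B, C, A, G]
After 11 (swap(5, 3)): [E, F, H, C, B, D, A, G]
After 12 (swap(1, 5)): [E, D, H, C, B, F, A, G]

Answer: 4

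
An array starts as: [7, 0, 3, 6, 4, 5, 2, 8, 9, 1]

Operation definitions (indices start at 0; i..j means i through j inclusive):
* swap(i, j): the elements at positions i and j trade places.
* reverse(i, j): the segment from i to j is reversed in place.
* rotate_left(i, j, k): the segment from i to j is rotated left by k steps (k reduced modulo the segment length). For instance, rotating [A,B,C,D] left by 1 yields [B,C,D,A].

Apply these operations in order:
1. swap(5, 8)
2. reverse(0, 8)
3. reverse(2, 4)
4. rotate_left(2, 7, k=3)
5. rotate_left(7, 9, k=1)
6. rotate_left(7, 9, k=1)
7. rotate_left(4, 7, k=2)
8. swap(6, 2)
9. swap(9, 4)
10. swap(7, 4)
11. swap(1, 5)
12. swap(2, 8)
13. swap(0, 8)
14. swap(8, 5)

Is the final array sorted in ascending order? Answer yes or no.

Answer: yes

Derivation:
After 1 (swap(5, 8)): [7, 0, 3, 6, 4, 9, 2, 8, 5, 1]
After 2 (reverse(0, 8)): [5, 8, 2, 9, 4, 6, 3, 0, 7, 1]
After 3 (reverse(2, 4)): [5, 8, 4, 9, 2, 6, 3, 0, 7, 1]
After 4 (rotate_left(2, 7, k=3)): [5, 8, 6, 3, 0, 4, 9, 2, 7, 1]
After 5 (rotate_left(7, 9, k=1)): [5, 8, 6, 3, 0, 4, 9, 7, 1, 2]
After 6 (rotate_left(7, 9, k=1)): [5, 8, 6, 3, 0, 4, 9, 1, 2, 7]
After 7 (rotate_left(4, 7, k=2)): [5, 8, 6, 3, 9, 1, 0, 4, 2, 7]
After 8 (swap(6, 2)): [5, 8, 0, 3, 9, 1, 6, 4, 2, 7]
After 9 (swap(9, 4)): [5, 8, 0, 3, 7, 1, 6, 4, 2, 9]
After 10 (swap(7, 4)): [5, 8, 0, 3, 4, 1, 6, 7, 2, 9]
After 11 (swap(1, 5)): [5, 1, 0, 3, 4, 8, 6, 7, 2, 9]
After 12 (swap(2, 8)): [5, 1, 2, 3, 4, 8, 6, 7, 0, 9]
After 13 (swap(0, 8)): [0, 1, 2, 3, 4, 8, 6, 7, 5, 9]
After 14 (swap(8, 5)): [0, 1, 2, 3, 4, 5, 6, 7, 8, 9]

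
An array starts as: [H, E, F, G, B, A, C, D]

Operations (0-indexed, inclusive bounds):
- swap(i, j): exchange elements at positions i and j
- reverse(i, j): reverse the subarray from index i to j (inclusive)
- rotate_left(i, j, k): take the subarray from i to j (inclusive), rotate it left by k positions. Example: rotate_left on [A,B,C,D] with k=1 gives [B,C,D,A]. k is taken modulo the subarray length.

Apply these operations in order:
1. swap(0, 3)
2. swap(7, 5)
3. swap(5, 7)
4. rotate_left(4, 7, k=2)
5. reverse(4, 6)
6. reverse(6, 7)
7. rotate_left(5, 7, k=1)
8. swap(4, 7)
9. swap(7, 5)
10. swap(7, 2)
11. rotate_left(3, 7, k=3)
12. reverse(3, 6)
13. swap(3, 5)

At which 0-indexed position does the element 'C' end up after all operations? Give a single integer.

After 1 (swap(0, 3)): [G, E, F, H, B, A, C, D]
After 2 (swap(7, 5)): [G, E, F, H, B, D, C, A]
After 3 (swap(5, 7)): [G, E, F, H, B, A, C, D]
After 4 (rotate_left(4, 7, k=2)): [G, E, F, H, C, D, B, A]
After 5 (reverse(4, 6)): [G, E, F, H, B, D, C, A]
After 6 (reverse(6, 7)): [G, E, F, H, B, D, A, C]
After 7 (rotate_left(5, 7, k=1)): [G, E, F, H, B, A, C, D]
After 8 (swap(4, 7)): [G, E, F, H, D, A, C, B]
After 9 (swap(7, 5)): [G, E, F, H, D, B, C, A]
After 10 (swap(7, 2)): [G, E, A, H, D, B, C, F]
After 11 (rotate_left(3, 7, k=3)): [G, E, A, C, F, H, D, B]
After 12 (reverse(3, 6)): [G, E, A, D, H, F, C, B]
After 13 (swap(3, 5)): [G, E, A, F, H, D, C, B]

Answer: 6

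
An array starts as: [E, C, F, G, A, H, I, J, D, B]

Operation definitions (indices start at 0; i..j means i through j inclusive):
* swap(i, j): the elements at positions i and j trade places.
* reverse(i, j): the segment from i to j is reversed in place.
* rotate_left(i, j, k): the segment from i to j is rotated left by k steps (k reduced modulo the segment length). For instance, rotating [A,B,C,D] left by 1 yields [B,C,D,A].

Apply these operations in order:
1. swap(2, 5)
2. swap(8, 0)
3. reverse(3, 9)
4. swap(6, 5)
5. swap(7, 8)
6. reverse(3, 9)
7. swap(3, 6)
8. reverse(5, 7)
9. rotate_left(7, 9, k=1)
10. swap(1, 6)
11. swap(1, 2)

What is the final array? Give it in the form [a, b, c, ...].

Answer: [D, H, G, J, F, I, C, E, B, A]

Derivation:
After 1 (swap(2, 5)): [E, C, H, G, A, F, I, J, D, B]
After 2 (swap(8, 0)): [D, C, H, G, A, F, I, J, E, B]
After 3 (reverse(3, 9)): [D, C, H, B, E, J, I, F, A, G]
After 4 (swap(6, 5)): [D, C, H, B, E, I, J, F, A, G]
After 5 (swap(7, 8)): [D, C, H, B, E, I, J, A, F, G]
After 6 (reverse(3, 9)): [D, C, H, G, F, A, J, I, E, B]
After 7 (swap(3, 6)): [D, C, H, J, F, A, G, I, E, B]
After 8 (reverse(5, 7)): [D, C, H, J, F, I, G, A, E, B]
After 9 (rotate_left(7, 9, k=1)): [D, C, H, J, F, I, G, E, B, A]
After 10 (swap(1, 6)): [D, G, H, J, F, I, C, E, B, A]
After 11 (swap(1, 2)): [D, H, G, J, F, I, C, E, B, A]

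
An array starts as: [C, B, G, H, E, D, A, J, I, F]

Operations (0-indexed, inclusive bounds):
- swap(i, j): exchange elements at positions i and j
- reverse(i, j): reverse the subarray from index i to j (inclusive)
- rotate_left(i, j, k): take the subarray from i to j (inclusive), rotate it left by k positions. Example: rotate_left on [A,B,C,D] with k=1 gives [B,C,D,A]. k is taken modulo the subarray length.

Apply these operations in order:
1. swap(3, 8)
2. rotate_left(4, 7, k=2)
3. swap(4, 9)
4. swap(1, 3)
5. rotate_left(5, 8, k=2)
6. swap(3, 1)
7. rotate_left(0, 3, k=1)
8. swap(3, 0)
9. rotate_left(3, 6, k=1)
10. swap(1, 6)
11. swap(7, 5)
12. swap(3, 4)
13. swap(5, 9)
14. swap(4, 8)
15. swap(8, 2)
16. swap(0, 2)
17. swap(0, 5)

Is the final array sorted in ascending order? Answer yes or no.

Answer: yes

Derivation:
After 1 (swap(3, 8)): [C, B, G, I, E, D, A, J, H, F]
After 2 (rotate_left(4, 7, k=2)): [C, B, G, I, A, J, E, D, H, F]
After 3 (swap(4, 9)): [C, B, G, I, F, J, E, D, H, A]
After 4 (swap(1, 3)): [C, I, G, B, F, J, E, D, H, A]
After 5 (rotate_left(5, 8, k=2)): [C, I, G, B, F, D, H, J, E, A]
After 6 (swap(3, 1)): [C, B, G, I, F, D, H, J, E, A]
After 7 (rotate_left(0, 3, k=1)): [B, G, I, C, F, D, H, J, E, A]
After 8 (swap(3, 0)): [C, G, I, B, F, D, H, J, E, A]
After 9 (rotate_left(3, 6, k=1)): [C, G, I, F, D, H, B, J, E, A]
After 10 (swap(1, 6)): [C, B, I, F, D, H, G, J, E, A]
After 11 (swap(7, 5)): [C, B, I, F, D, J, G, H, E, A]
After 12 (swap(3, 4)): [C, B, I, D, F, J, G, H, E, A]
After 13 (swap(5, 9)): [C, B, I, D, F, A, G, H, E, J]
After 14 (swap(4, 8)): [C, B, I, D, E, A, G, H, F, J]
After 15 (swap(8, 2)): [C, B, F, D, E, A, G, H, I, J]
After 16 (swap(0, 2)): [F, B, C, D, E, A, G, H, I, J]
After 17 (swap(0, 5)): [A, B, C, D, E, F, G, H, I, J]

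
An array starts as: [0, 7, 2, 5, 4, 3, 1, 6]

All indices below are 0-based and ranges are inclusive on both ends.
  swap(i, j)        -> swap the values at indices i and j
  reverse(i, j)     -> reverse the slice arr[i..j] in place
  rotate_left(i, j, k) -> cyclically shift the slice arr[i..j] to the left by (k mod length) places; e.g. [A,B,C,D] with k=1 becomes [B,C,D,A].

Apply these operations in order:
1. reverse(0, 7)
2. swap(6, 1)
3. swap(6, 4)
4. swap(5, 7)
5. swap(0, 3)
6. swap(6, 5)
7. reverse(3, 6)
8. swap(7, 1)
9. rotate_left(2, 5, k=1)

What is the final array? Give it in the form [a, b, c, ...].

Answer: [4, 2, 0, 5, 1, 3, 6, 7]

Derivation:
After 1 (reverse(0, 7)): [6, 1, 3, 4, 5, 2, 7, 0]
After 2 (swap(6, 1)): [6, 7, 3, 4, 5, 2, 1, 0]
After 3 (swap(6, 4)): [6, 7, 3, 4, 1, 2, 5, 0]
After 4 (swap(5, 7)): [6, 7, 3, 4, 1, 0, 5, 2]
After 5 (swap(0, 3)): [4, 7, 3, 6, 1, 0, 5, 2]
After 6 (swap(6, 5)): [4, 7, 3, 6, 1, 5, 0, 2]
After 7 (reverse(3, 6)): [4, 7, 3, 0, 5, 1, 6, 2]
After 8 (swap(7, 1)): [4, 2, 3, 0, 5, 1, 6, 7]
After 9 (rotate_left(2, 5, k=1)): [4, 2, 0, 5, 1, 3, 6, 7]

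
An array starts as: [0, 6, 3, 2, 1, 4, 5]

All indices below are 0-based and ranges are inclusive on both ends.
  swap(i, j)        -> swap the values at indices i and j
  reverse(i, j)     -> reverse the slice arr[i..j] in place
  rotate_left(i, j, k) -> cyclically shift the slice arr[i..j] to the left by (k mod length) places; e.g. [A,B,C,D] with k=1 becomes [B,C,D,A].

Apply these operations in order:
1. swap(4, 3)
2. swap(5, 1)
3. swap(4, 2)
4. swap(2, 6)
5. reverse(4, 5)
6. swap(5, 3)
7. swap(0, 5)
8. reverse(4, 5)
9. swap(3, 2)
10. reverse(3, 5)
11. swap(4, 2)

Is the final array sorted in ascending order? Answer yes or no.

After 1 (swap(4, 3)): [0, 6, 3, 1, 2, 4, 5]
After 2 (swap(5, 1)): [0, 4, 3, 1, 2, 6, 5]
After 3 (swap(4, 2)): [0, 4, 2, 1, 3, 6, 5]
After 4 (swap(2, 6)): [0, 4, 5, 1, 3, 6, 2]
After 5 (reverse(4, 5)): [0, 4, 5, 1, 6, 3, 2]
After 6 (swap(5, 3)): [0, 4, 5, 3, 6, 1, 2]
After 7 (swap(0, 5)): [1, 4, 5, 3, 6, 0, 2]
After 8 (reverse(4, 5)): [1, 4, 5, 3, 0, 6, 2]
After 9 (swap(3, 2)): [1, 4, 3, 5, 0, 6, 2]
After 10 (reverse(3, 5)): [1, 4, 3, 6, 0, 5, 2]
After 11 (swap(4, 2)): [1, 4, 0, 6, 3, 5, 2]

Answer: no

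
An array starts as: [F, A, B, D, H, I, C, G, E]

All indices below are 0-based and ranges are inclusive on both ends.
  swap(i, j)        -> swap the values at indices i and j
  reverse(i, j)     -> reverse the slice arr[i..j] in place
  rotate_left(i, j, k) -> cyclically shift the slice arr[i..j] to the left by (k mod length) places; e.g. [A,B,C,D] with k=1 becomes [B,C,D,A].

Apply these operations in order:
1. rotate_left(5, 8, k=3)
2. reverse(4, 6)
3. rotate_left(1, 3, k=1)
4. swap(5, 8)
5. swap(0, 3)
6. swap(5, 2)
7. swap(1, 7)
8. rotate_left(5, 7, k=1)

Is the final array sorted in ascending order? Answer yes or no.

Answer: no

Derivation:
After 1 (rotate_left(5, 8, k=3)): [F, A, B, D, H, E, I, C, G]
After 2 (reverse(4, 6)): [F, A, B, D, I, E, H, C, G]
After 3 (rotate_left(1, 3, k=1)): [F, B, D, A, I, E, H, C, G]
After 4 (swap(5, 8)): [F, B, D, A, I, G, H, C, E]
After 5 (swap(0, 3)): [A, B, D, F, I, G, H, C, E]
After 6 (swap(5, 2)): [A, B, G, F, I, D, H, C, E]
After 7 (swap(1, 7)): [A, C, G, F, I, D, H, B, E]
After 8 (rotate_left(5, 7, k=1)): [A, C, G, F, I, H, B, D, E]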